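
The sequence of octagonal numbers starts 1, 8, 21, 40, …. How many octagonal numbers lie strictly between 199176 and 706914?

The n-th octagonal number is n(3n−2).
Smallest index with value > 199176: n = 259 (giving 200725).
Largest index with value < 706914: n = 485 (giving 704705).
Indices 259 through 485: 227 terms.

227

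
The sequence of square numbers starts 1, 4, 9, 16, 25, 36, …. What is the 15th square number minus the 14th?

n² − (n−1)² = 2n − 1, so 15² − 14² = 2·15 − 1 = 29.

29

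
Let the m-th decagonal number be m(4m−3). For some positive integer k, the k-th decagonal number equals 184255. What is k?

215

Set n(4n−3) = 184255, giving 4n² − 3n − 184255 = 0.
So n = (3 + 1717) / 8 = 1720/8 = 215.
Check: 215·(4·215 − 3) = 184255. ✓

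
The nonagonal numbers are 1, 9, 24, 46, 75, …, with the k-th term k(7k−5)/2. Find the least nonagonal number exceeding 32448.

32689

Solve n(7n−5)/2 > 32448 for integer n.
The largest n with value ≤ 32448 is 96 (since 32016 ≤ 32448 < 32689), so the first above is n = 97, value 32689.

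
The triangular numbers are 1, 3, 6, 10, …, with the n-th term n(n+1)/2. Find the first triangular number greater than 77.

78

Solve n(n+1)/2 > 77 for integer n.
The largest n with value ≤ 77 is 11 (since 66 ≤ 77 < 78), so the first above is n = 12, value 78.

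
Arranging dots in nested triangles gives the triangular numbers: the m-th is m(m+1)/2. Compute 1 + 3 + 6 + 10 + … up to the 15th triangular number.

680

Σ i(i+1)/2 = (Σi² + Σi) / 2 over i = 1..15.
Σi = 120 and Σi² = 1240.
(1·1240 + 1·120) / 2 = 1360/2 = 680.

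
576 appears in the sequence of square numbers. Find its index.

24

We need n² = 576, so n = √576 = 24.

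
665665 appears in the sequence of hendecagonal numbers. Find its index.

Set n(9n−7)/2 = 665665, giving 9n² − 7n − 1331330 = 0.
So n = (7 + 6923) / 18 = 6930/18 = 385.

385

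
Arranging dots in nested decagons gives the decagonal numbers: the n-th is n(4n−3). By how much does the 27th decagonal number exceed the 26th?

209

Consecutive decagonal numbers differ by 8n − 7: here 8·27 − 7 = 209.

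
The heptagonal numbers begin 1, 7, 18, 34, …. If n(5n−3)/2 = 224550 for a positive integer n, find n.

300

Set n(5n−3)/2 = 224550, giving 5n² − 3n − 449100 = 0.
The discriminant is 9 + 40·224550 = 8982009, and √8982009 = 2997.
So n = (3 + 2997) / 10 = 3000/10 = 300.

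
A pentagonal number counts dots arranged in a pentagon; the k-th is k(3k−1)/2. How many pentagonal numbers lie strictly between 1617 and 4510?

21

The n-th pentagonal number is n(3n−1)/2.
Smallest index with value > 1617: n = 34 (giving 1717).
Largest index with value < 4510: n = 54 (giving 4347).
Indices 34 through 54: 21 terms.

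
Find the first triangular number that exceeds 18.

Solve n(n+1)/2 > 18 for integer n.
The largest n with value ≤ 18 is 5 (since 15 ≤ 18 < 21), so the first above is n = 6, value 21.

21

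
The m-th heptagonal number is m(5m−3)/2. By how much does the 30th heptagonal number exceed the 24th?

801

30·(5·30 − 3)/2 = 2205 and 24·(5·24 − 3)/2 = 1404.
Difference: 2205 − 1404 = 801.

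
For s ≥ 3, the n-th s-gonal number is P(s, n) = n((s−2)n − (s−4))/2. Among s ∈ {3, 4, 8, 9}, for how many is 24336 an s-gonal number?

1

s = 3: P(3, 220) = 24310 and P(3, 221) = 24531; 24336 is not s-gonal.
s = 4: P(4, 156) = 24336. ✓
s = 8: P(8, 90) = 24120 and P(8, 91) = 24661; 24336 is not s-gonal.
s = 9: P(9, 83) = 23904 and P(9, 84) = 24486; 24336 is not s-gonal.
Hits: s ∈ {4} → 1.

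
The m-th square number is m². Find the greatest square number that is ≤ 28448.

Solve n² ≤ 28448 for integer n.
n = 168 gives 28224 ≤ 28448, while n = 169 gives 28561 > 28448; so the answer is 28224.

28224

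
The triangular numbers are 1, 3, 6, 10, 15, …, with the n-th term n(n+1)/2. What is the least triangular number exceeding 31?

Solve n(n+1)/2 > 31 for integer n.
The largest n with value ≤ 31 is 7 (since 28 ≤ 31 < 36), so the first above is n = 8, value 36.

36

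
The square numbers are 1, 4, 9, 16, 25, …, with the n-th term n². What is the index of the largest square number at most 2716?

52

Solve n² ≤ 2716 for integer n.
n = 52 gives 2704 ≤ 2716, while n = 53 gives 2809 > 2716; so the answer is index 52.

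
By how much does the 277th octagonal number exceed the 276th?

Consecutive octagonal numbers differ by 6n − 5: here 6·277 − 5 = 1657.

1657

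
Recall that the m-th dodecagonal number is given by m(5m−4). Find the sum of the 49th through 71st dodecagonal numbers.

Σ i(5i−4) = 5Σi² − 4Σi over i = 49..71.
Σi = 2556 − 1176 = 1380 and Σi² = 121836 − 38024 = 83812.
5·83812 − 4·1380 = 413540.

413540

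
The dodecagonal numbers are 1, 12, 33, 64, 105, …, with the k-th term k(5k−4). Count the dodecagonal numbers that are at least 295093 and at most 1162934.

239

The n-th dodecagonal number is n(5n−4).
Smallest index with value ≥ 295093: n = 244 (giving 296704).
Largest index with value ≤ 1162934: n = 482 (giving 1159692).
Indices 244 through 482: 239 terms.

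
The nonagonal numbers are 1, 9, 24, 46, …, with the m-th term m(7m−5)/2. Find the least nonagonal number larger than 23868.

23904

Solve n(7n−5)/2 > 23868 for integer n.
The largest n with value ≤ 23868 is 82 (since 23329 ≤ 23868 < 23904), so the first above is n = 83, value 23904.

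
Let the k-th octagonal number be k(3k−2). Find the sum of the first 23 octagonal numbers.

12420

Σ i(3i−2) = 3Σi² − 2Σi over i = 1..23.
Σi = 276 and Σi² = 4324.
3·4324 − 2·276 = 12420.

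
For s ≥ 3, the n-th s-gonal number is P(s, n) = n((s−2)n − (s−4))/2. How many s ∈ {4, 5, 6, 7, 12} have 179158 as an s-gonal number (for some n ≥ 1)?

1

s = 4: P(4, 423) = 178929 and P(4, 424) = 179776; 179158 is not s-gonal.
s = 5: P(5, 345) = 178365 and P(5, 346) = 179401; 179158 is not s-gonal.
s = 6: P(6, 299) = 178503 and P(6, 300) = 179700; 179158 is not s-gonal.
s = 7: P(7, 268) = 179158. ✓
s = 12: P(12, 189) = 177849 and P(12, 190) = 179740; 179158 is not s-gonal.
Hits: s ∈ {7} → 1.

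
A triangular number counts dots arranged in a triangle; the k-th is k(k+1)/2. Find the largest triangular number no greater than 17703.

Solve n(n+1)/2 ≤ 17703 for integer n.
n = 187 gives 17578 ≤ 17703, while n = 188 gives 17766 > 17703; so the answer is 17578.

17578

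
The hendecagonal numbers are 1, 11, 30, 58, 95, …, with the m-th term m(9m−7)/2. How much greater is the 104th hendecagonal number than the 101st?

104·(9·104 − 7)/2 = 48308 and 101·(9·101 − 7)/2 = 45551.
Difference: 48308 − 45551 = 2757.

2757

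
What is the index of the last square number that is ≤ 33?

Solve n² ≤ 33 for integer n.
n = 5 gives 25 ≤ 33, while n = 6 gives 36 > 33; so the answer is index 5.

5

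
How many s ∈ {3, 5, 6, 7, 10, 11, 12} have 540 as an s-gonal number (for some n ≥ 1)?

2

s = 3: P(3, 32) = 528 and P(3, 33) = 561; 540 is not s-gonal.
s = 5: P(5, 19) = 532 and P(5, 20) = 590; 540 is not s-gonal.
s = 6: P(6, 16) = 496 and P(6, 17) = 561; 540 is not s-gonal.
s = 7: P(7, 15) = 540. ✓
s = 10: P(10, 12) = 540. ✓
s = 11: P(11, 11) = 506 and P(11, 12) = 606; 540 is not s-gonal.
s = 12: P(12, 10) = 460 and P(12, 11) = 561; 540 is not s-gonal.
Hits: s ∈ {7, 10} → 2.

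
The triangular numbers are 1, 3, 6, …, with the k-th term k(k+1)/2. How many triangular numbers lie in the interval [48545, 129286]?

197

The n-th triangular number is n(n+1)/2.
Smallest index with value ≥ 48545: n = 312 (giving 48828).
Largest index with value ≤ 129286: n = 508 (giving 129286).
Indices 312 through 508: 197 terms.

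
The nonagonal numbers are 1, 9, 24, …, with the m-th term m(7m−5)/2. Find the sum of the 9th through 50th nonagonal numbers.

146426

Σ i(7i−5)/2 = (7Σi² − 5Σi) / 2 over i = 9..50.
Σi = 1275 − 36 = 1239 and Σi² = 42925 − 204 = 42721.
(7·42721 − 5·1239) / 2 = 292852/2 = 146426.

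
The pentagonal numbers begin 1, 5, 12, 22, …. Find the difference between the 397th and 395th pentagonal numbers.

397·(3·397 − 1)/2 = 236215 and 395·(3·395 − 1)/2 = 233840.
Difference: 236215 − 233840 = 2375.

2375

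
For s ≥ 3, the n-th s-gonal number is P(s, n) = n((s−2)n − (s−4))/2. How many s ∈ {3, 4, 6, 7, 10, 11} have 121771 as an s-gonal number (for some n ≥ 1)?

3

s = 3: P(3, 493) = 121771. ✓
s = 4: P(4, 348) = 121104 and P(4, 349) = 121801; 121771 is not s-gonal.
s = 6: P(6, 247) = 121771. ✓
s = 7: P(7, 221) = 121771. ✓
s = 10: P(10, 174) = 120582 and P(10, 175) = 121975; 121771 is not s-gonal.
s = 11: P(11, 164) = 120458 and P(11, 165) = 121935; 121771 is not s-gonal.
Hits: s ∈ {3, 6, 7} → 3.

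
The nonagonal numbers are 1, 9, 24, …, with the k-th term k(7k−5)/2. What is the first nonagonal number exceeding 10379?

Solve n(7n−5)/2 > 10379 for integer n.
The largest n with value ≤ 10379 is 54 (since 10071 ≤ 10379 < 10450), so the first above is n = 55, value 10450.

10450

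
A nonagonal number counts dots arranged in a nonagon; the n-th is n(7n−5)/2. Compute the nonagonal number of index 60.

The 60th nonagonal number is n(7n−5)/2 with n = 60.
60·(7·60 − 5)/2 = 60·415/2 = 12450.

12450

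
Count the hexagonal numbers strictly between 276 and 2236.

21

The n-th hexagonal number is n(2n−1).
Smallest index with value > 276: n = 13 (giving 325).
Largest index with value < 2236: n = 33 (giving 2145).
Indices 13 through 33: 21 terms.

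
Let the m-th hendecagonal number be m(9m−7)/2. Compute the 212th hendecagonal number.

201506

The 212th hendecagonal number is n(9n−7)/2 with n = 212.
212·(9·212 − 7)/2 = 212·1901/2 = 201506.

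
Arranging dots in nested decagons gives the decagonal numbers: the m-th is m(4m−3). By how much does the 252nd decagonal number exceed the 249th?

6003

252·(4·252 − 3) = 253260 and 249·(4·249 − 3) = 247257.
Difference: 253260 − 247257 = 6003.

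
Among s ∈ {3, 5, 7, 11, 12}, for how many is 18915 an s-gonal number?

s = 3: P(3, 194) = 18915. ✓
s = 5: P(5, 112) = 18760 and P(5, 113) = 19097; 18915 is not s-gonal.
s = 7: P(7, 87) = 18792 and P(7, 88) = 19228; 18915 is not s-gonal.
s = 11: P(11, 65) = 18785 and P(11, 66) = 19371; 18915 is not s-gonal.
s = 12: P(12, 61) = 18361 and P(12, 62) = 18972; 18915 is not s-gonal.
Hits: s ∈ {3} → 1.

1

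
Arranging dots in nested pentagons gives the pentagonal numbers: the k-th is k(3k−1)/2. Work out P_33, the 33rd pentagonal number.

The 33rd pentagonal number is n(3n−1)/2 with n = 33.
33·(3·33 − 1)/2 = 33·98/2 = 33·49 = 1617.

1617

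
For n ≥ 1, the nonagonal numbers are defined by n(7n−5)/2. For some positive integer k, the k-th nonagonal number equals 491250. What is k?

375

Set n(7n−5)/2 = 491250, giving 7n² − 5n − 982500 = 0.
So n = (5 + 5245) / 14 = 5250/14 = 375.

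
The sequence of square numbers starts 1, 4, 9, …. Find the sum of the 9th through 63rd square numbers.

Σ_{i=9}^{63} i² = 85344 − 204 = 85140.

85140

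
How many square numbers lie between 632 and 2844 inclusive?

The n-th square number is n².
Smallest index with value ≥ 632: n = 26 (giving 676).
Largest index with value ≤ 2844: n = 53 (giving 2809).
Indices 26 through 53: 28 terms.

28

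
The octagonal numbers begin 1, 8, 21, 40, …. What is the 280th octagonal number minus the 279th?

1675

Consecutive octagonal numbers differ by 6n − 5: here 6·280 − 5 = 1675.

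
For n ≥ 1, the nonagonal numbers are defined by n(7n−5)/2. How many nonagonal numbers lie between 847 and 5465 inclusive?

The n-th nonagonal number is n(7n−5)/2.
Smallest index with value ≥ 847: n = 16 (giving 856).
Largest index with value ≤ 5465: n = 39 (giving 5226).
Indices 16 through 39: 24 terms.

24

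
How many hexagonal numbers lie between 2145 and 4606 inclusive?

The n-th hexagonal number is n(2n−1).
Smallest index with value ≥ 2145: n = 33 (giving 2145).
Largest index with value ≤ 4606: n = 48 (giving 4560).
Indices 33 through 48: 16 terms.

16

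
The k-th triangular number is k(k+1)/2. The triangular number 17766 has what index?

Set n(n+1)/2 = 17766, giving n² + n − 35532 = 0.
The discriminant is 1 + 8·17766 = 142129, and √142129 = 377.
So n = (-1 + 377) / 2 = 376/2 = 188.

188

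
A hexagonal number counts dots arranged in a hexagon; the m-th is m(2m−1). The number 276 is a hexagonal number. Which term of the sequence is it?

Set n(2n−1) = 276, giving 2n² − n − 276 = 0.
So n = (1 + 47) / 4 = 48/4 = 12.
Check: 12·(2·12 − 1) = 276. ✓

12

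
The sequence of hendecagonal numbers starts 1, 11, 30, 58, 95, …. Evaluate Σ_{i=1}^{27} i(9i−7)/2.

Σ i(9i−7)/2 = (9Σi² − 7Σi) / 2 over i = 1..27.
Σi = 378 and Σi² = 6930.
(9·6930 − 7·378) / 2 = 59724/2 = 29862.

29862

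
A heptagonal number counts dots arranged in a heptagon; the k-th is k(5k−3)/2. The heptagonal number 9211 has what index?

Set n(5n−3)/2 = 9211, giving 5n² − 3n − 18422 = 0.
So n = (3 + 607) / 10 = 610/10 = 61.

61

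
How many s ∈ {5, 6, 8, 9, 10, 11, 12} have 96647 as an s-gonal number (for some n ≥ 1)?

1

s = 5: P(5, 254) = 96647. ✓
s = 6: P(6, 220) = 96580 and P(6, 221) = 97461; 96647 is not s-gonal.
s = 8: P(8, 179) = 95765 and P(8, 180) = 96840; 96647 is not s-gonal.
s = 9: P(9, 166) = 96031 and P(9, 167) = 97194; 96647 is not s-gonal.
s = 10: P(10, 155) = 95635 and P(10, 156) = 96876; 96647 is not s-gonal.
s = 11: P(11, 146) = 95411 and P(11, 147) = 96726; 96647 is not s-gonal.
s = 12: P(12, 139) = 96049 and P(12, 140) = 97440; 96647 is not s-gonal.
Hits: s ∈ {5} → 1.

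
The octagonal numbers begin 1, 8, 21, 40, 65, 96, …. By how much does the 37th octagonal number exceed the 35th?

37·(3·37 − 2) = 4033 and 35·(3·35 − 2) = 3605.
Difference: 4033 − 3605 = 428.

428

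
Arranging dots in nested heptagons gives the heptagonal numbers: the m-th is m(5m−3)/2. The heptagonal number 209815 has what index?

Set n(5n−3)/2 = 209815, giving 5n² − 3n − 419630 = 0.
So n = (3 + 2897) / 10 = 2900/10 = 290.
Check: 290·(5·290 − 3)/2 = 209815. ✓

290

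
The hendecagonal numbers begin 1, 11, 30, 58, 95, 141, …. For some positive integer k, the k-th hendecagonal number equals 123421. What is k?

166

Set n(9n−7)/2 = 123421, giving 9n² − 7n − 246842 = 0.
The discriminant is 49 + 72·123421 = 8886361, and √8886361 = 2981.
So n = (7 + 2981) / 18 = 2988/18 = 166.
Check: 166·(9·166 − 7)/2 = 123421. ✓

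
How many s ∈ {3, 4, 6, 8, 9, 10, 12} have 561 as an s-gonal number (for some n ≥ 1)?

s = 3: P(3, 33) = 561. ✓
s = 4: P(4, 23) = 529 and P(4, 24) = 576; 561 is not s-gonal.
s = 6: P(6, 17) = 561. ✓
s = 8: P(8, 14) = 560 and P(8, 15) = 645; 561 is not s-gonal.
s = 9: P(9, 13) = 559 and P(9, 14) = 651; 561 is not s-gonal.
s = 10: P(10, 12) = 540 and P(10, 13) = 637; 561 is not s-gonal.
s = 12: P(12, 11) = 561. ✓
Hits: s ∈ {3, 6, 12} → 3.

3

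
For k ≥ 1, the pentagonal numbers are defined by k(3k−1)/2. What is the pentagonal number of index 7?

The 7th pentagonal number is n(3n−1)/2 with n = 7.
7·(3·7 − 1)/2 = 7·20/2 = 7·10 = 70.

70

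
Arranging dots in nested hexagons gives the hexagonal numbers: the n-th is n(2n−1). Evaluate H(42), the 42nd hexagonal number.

3486

The 42nd hexagonal number is n(2n−1) with n = 42.
42·(2·42 − 1) = 42·83 = 3486.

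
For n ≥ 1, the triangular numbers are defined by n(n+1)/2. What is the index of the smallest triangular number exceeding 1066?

46

Solve n(n+1)/2 > 1066 for integer n.
The largest n with value ≤ 1066 is 45 (since 1035 ≤ 1066 < 1081), so the first above is n = 46, value 1081.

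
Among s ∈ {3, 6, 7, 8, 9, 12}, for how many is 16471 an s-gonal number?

2

s = 3: P(3, 181) = 16471. ✓
s = 6: P(6, 91) = 16471. ✓
s = 7: P(7, 81) = 16281 and P(7, 82) = 16687; 16471 is not s-gonal.
s = 8: P(8, 74) = 16280 and P(8, 75) = 16725; 16471 is not s-gonal.
s = 9: P(9, 68) = 16014 and P(9, 69) = 16491; 16471 is not s-gonal.
s = 12: P(12, 57) = 16017 and P(12, 58) = 16588; 16471 is not s-gonal.
Hits: s ∈ {3, 6} → 2.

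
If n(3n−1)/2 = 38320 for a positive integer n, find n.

160

Set n(3n−1)/2 = 38320, giving 3n² − n − 76640 = 0.
So n = (1 + 959) / 6 = 960/6 = 160.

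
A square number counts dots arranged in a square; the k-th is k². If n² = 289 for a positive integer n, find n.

17

We need n² = 289, so n = √289 = 17.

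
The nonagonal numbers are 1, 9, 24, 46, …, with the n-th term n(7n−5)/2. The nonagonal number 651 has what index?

14

Set n(7n−5)/2 = 651, giving 7n² − 5n − 1302 = 0.
So n = (5 + 191) / 14 = 196/14 = 14.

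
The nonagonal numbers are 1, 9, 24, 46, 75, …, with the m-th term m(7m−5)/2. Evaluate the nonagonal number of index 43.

6364

The 43rd nonagonal number is n(7n−5)/2 with n = 43.
43·(7·43 − 5)/2 = 43·296/2 = 43·148 = 6364.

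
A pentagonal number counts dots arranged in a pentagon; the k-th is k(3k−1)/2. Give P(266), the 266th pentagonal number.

106001

The 266th pentagonal number is n(3n−1)/2 with n = 266.
266·(3·266 − 1)/2 = 266·797/2 = 106001.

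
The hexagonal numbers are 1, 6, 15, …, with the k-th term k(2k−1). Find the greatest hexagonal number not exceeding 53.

Solve n(2n−1) ≤ 53 for integer n.
n = 5 gives 45 ≤ 53, while n = 6 gives 66 > 53; so the answer is 45.

45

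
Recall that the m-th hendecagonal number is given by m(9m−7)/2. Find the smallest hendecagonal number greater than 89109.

Solve n(9n−7)/2 > 89109 for integer n.
The largest n with value ≤ 89109 is 141 (since 88971 ≤ 89109 < 90241), so the first above is n = 142, value 90241.

90241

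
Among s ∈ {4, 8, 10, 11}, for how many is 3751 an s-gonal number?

1

s = 4: P(4, 61) = 3721 and P(4, 62) = 3844; 3751 is not s-gonal.
s = 8: P(8, 35) = 3605 and P(8, 36) = 3816; 3751 is not s-gonal.
s = 10: P(10, 31) = 3751. ✓
s = 11: P(11, 29) = 3683 and P(11, 30) = 3945; 3751 is not s-gonal.
Hits: s ∈ {10} → 1.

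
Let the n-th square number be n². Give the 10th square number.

The 10th square number is n² with n = 10.
10² = 100.

100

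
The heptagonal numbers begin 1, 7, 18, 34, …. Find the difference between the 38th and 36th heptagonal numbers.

367

38·(5·38 − 3)/2 = 3553 and 36·(5·36 − 3)/2 = 3186.
Difference: 3553 − 3186 = 367.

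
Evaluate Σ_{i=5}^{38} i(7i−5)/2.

64634

Σ i(7i−5)/2 = (7Σi² − 5Σi) / 2 over i = 5..38.
Σi = 741 − 10 = 731 and Σi² = 19019 − 30 = 18989.
(7·18989 − 5·731) / 2 = 129268/2 = 64634.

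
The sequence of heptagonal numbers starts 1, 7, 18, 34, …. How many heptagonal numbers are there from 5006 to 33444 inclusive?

The n-th heptagonal number is n(5n−3)/2.
Smallest index with value ≥ 5006: n = 46 (giving 5221).
Largest index with value ≤ 33444: n = 115 (giving 32890).
Indices 46 through 115: 70 terms.

70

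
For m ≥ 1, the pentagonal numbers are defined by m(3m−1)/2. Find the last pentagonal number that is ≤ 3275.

3151

Solve n(3n−1)/2 ≤ 3275 for integer n.
n = 46 gives 3151 ≤ 3275, while n = 47 gives 3290 > 3275; so the answer is 3151.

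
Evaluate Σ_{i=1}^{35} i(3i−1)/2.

22050

Σ i(3i−1)/2 = (3Σi² − Σi) / 2 over i = 1..35.
Σi = 630 and Σi² = 14910.
(3·14910 − 1·630) / 2 = 44100/2 = 22050.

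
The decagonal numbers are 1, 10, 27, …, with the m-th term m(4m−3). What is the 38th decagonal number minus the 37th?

Consecutive decagonal numbers differ by 8n − 7: here 8·38 − 7 = 297.

297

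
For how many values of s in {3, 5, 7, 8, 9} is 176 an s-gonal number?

s = 3: P(3, 18) = 171 and P(3, 19) = 190; 176 is not s-gonal.
s = 5: P(5, 11) = 176. ✓
s = 7: P(7, 8) = 148 and P(7, 9) = 189; 176 is not s-gonal.
s = 8: P(8, 8) = 176. ✓
s = 9: P(9, 7) = 154 and P(9, 8) = 204; 176 is not s-gonal.
Hits: s ∈ {5, 8} → 2.

2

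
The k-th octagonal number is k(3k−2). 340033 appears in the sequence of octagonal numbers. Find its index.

Set n(3n−2) = 340033, giving 3n² − 2n − 340033 = 0.
The discriminant is 4 + 12·340033 = 4080400, and √4080400 = 2020.
So n = (2 + 2020) / 6 = 2022/6 = 337.
Check: 337·(3·337 − 2) = 340033. ✓

337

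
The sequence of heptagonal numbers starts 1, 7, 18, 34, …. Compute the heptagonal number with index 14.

469

14·(5·14 − 3)/2 = 14·67/2 = 469.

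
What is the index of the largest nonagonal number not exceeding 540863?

Solve n(7n−5)/2 ≤ 540863 for integer n.
n = 393 gives 539589 ≤ 540863, while n = 394 gives 542341 > 540863; so the answer is index 393.

393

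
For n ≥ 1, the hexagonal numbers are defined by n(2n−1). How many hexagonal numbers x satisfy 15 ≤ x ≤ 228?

The n-th hexagonal number is n(2n−1).
Smallest index with value ≥ 15: n = 3 (giving 15).
Largest index with value ≤ 228: n = 10 (giving 190).
Indices 3 through 10: 8 terms.

8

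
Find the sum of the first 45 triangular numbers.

16215

Σ i(i+1)/2 = (Σi² + Σi) / 2 over i = 1..45.
Σi = 1035 and Σi² = 31395.
(1·31395 + 1·1035) / 2 = 32430/2 = 16215.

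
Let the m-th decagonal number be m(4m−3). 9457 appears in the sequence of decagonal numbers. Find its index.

Set n(4n−3) = 9457, giving 4n² − 3n − 9457 = 0.
The discriminant is 9 + 16·9457 = 151321, and √151321 = 389.
So n = (3 + 389) / 8 = 392/8 = 49.

49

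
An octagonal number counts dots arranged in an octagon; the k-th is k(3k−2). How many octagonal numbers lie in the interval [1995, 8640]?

28

The n-th octagonal number is n(3n−2).
Smallest index with value ≥ 1995: n = 27 (giving 2133).
Largest index with value ≤ 8640: n = 54 (giving 8640).
Indices 27 through 54: 28 terms.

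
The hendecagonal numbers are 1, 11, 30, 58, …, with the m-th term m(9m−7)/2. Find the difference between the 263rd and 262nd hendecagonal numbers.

2359

Consecutive hendecagonal numbers differ by 9n − 8: here 9·263 − 8 = 2359.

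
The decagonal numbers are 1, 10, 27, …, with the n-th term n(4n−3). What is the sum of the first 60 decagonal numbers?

Σ i(4i−3) = 4Σi² − 3Σi over i = 1..60.
Σi = 1830 and Σi² = 73810.
4·73810 − 3·1830 = 289750.

289750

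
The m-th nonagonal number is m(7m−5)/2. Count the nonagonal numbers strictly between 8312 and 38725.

56

The n-th nonagonal number is n(7n−5)/2.
Smallest index with value > 8312: n = 50 (giving 8625).
Largest index with value < 38725: n = 105 (giving 38325).
Indices 50 through 105: 56 terms.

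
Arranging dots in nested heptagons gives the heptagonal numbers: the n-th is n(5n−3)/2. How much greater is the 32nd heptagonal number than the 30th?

307

32·(5·32 − 3)/2 = 2512 and 30·(5·30 − 3)/2 = 2205.
Difference: 2512 − 2205 = 307.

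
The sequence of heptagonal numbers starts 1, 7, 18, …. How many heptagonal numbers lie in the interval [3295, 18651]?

The n-th heptagonal number is n(5n−3)/2.
Smallest index with value ≥ 3295: n = 37 (giving 3367).
Largest index with value ≤ 18651: n = 86 (giving 18361).
Indices 37 through 86: 50 terms.

50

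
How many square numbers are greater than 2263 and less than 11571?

60

The n-th square number is n².
Smallest index with value > 2263: n = 48 (giving 2304).
Largest index with value < 11571: n = 107 (giving 11449).
Indices 48 through 107: 60 terms.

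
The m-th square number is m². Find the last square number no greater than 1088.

1024

Solve n² ≤ 1088 for integer n.
n = 32 gives 1024 ≤ 1088, while n = 33 gives 1089 > 1088; so the answer is 1024.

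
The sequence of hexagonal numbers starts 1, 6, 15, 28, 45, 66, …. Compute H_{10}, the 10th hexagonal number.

10·(2·10 − 1) = 10·19 = 190.

190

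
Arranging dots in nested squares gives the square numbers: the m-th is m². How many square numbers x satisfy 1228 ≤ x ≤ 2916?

19

The n-th square number is n².
Smallest index with value ≥ 1228: n = 36 (giving 1296).
Largest index with value ≤ 2916: n = 54 (giving 2916).
Indices 36 through 54: 19 terms.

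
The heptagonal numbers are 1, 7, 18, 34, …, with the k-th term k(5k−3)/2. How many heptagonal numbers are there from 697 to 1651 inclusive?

The n-th heptagonal number is n(5n−3)/2.
Smallest index with value ≥ 697: n = 17 (giving 697).
Largest index with value ≤ 1651: n = 26 (giving 1651).
Indices 17 through 26: 10 terms.

10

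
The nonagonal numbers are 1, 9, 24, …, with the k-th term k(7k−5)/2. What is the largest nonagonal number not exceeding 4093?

3961

Solve n(7n−5)/2 ≤ 4093 for integer n.
n = 34 gives 3961 ≤ 4093, while n = 35 gives 4200 > 4093; so the answer is 3961.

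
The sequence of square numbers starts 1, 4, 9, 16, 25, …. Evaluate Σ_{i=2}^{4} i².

29

Σ_{i=2}^{4} i² = 30 − 1 = 29.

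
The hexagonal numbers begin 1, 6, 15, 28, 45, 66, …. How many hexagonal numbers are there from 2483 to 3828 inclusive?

9

The n-th hexagonal number is n(2n−1).
Smallest index with value ≥ 2483: n = 36 (giving 2556).
Largest index with value ≤ 3828: n = 44 (giving 3828).
Indices 36 through 44: 9 terms.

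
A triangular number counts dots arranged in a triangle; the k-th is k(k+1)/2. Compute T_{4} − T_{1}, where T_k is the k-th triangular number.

9

4·5/2 = 10 and 1·2/2 = 1.
Difference: 10 − 1 = 9.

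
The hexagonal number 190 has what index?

Set n(2n−1) = 190, giving 2n² − n − 190 = 0.
So n = (1 + 39) / 4 = 40/4 = 10.
Check: 10·(2·10 − 1) = 190. ✓

10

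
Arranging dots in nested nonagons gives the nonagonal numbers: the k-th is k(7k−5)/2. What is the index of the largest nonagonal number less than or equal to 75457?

Solve n(7n−5)/2 ≤ 75457 for integer n.
n = 147 gives 75264 ≤ 75457, while n = 148 gives 76294 > 75457; so the answer is index 147.

147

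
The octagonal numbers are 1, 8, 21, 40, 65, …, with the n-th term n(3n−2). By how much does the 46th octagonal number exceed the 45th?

271

Consecutive octagonal numbers differ by 6n − 5: here 6·46 − 5 = 271.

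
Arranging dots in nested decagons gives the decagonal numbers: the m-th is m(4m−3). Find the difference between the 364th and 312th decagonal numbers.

140452

364·(4·364 − 3) = 528892 and 312·(4·312 − 3) = 388440.
Difference: 528892 − 388440 = 140452.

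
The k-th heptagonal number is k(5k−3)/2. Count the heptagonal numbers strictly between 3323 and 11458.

31

The n-th heptagonal number is n(5n−3)/2.
Smallest index with value > 3323: n = 37 (giving 3367).
Largest index with value < 11458: n = 67 (giving 11122).
Indices 37 through 67: 31 terms.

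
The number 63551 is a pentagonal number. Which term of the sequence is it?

206

Set n(3n−1)/2 = 63551, giving 3n² − n − 127102 = 0.
The discriminant is 1 + 24·63551 = 1525225, and √1525225 = 1235.
So n = (1 + 1235) / 6 = 1236/6 = 206.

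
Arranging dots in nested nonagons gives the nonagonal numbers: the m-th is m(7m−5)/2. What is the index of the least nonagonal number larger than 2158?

26

Solve n(7n−5)/2 > 2158 for integer n.
The largest n with value ≤ 2158 is 25 (since 2125 ≤ 2158 < 2301), so the first above is n = 26, value 2301.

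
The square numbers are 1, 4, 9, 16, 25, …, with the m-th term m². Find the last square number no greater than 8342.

8281

Solve n² ≤ 8342 for integer n.
n = 91 gives 8281 ≤ 8342, while n = 92 gives 8464 > 8342; so the answer is 8281.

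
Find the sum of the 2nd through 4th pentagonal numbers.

Σ i(3i−1)/2 = (3Σi² − Σi) / 2 over i = 2..4.
Σi = 10 − 1 = 9 and Σi² = 30 − 1 = 29.
(3·29 − 1·9) / 2 = 78/2 = 39.

39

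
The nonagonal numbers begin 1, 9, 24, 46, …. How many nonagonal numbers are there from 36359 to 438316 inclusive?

252

The n-th nonagonal number is n(7n−5)/2.
Smallest index with value ≥ 36359: n = 103 (giving 36874).
Largest index with value ≤ 438316: n = 354 (giving 437721).
Indices 103 through 354: 252 terms.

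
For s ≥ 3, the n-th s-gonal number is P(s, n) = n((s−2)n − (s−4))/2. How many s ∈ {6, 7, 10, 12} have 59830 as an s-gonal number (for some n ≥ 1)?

s = 6: P(6, 173) = 59685 and P(6, 174) = 60378; 59830 is not s-gonal.
s = 7: P(7, 155) = 59830. ✓
s = 10: P(10, 122) = 59170 and P(10, 123) = 60147; 59830 is not s-gonal.
s = 12: P(12, 109) = 58969 and P(12, 110) = 60060; 59830 is not s-gonal.
Hits: s ∈ {7} → 1.

1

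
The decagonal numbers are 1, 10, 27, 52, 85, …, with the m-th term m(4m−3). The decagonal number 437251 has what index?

Set n(4n−3) = 437251, giving 4n² − 3n − 437251 = 0.
So n = (3 + 2645) / 8 = 2648/8 = 331.
Check: 331·(4·331 − 3) = 437251. ✓

331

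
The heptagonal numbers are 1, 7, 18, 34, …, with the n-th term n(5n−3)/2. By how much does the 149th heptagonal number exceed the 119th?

149·(5·149 − 3)/2 = 55279 and 119·(5·119 − 3)/2 = 35224.
Difference: 55279 − 35224 = 20055.

20055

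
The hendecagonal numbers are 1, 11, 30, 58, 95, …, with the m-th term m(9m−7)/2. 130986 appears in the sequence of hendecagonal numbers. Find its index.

171

Set n(9n−7)/2 = 130986, giving 9n² − 7n − 261972 = 0.
The discriminant is 49 + 72·130986 = 9431041, and √9431041 = 3071.
So n = (7 + 3071) / 18 = 3078/18 = 171.
Check: 171·(9·171 − 7)/2 = 130986. ✓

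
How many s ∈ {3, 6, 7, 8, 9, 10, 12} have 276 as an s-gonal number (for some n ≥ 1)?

s = 3: P(3, 23) = 276. ✓
s = 6: P(6, 12) = 276. ✓
s = 7: P(7, 10) = 235 and P(7, 11) = 286; 276 is not s-gonal.
s = 8: P(8, 9) = 225 and P(8, 10) = 280; 276 is not s-gonal.
s = 9: P(9, 9) = 261 and P(9, 10) = 325; 276 is not s-gonal.
s = 10: P(10, 8) = 232 and P(10, 9) = 297; 276 is not s-gonal.
s = 12: P(12, 7) = 217 and P(12, 8) = 288; 276 is not s-gonal.
Hits: s ∈ {3, 6} → 2.

2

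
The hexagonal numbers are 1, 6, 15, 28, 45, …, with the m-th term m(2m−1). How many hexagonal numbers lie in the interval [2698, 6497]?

21

The n-th hexagonal number is n(2n−1).
Smallest index with value ≥ 2698: n = 37 (giving 2701).
Largest index with value ≤ 6497: n = 57 (giving 6441).
Indices 37 through 57: 21 terms.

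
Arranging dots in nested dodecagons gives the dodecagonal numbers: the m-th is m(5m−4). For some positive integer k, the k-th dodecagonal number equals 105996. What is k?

Set n(5n−4) = 105996, giving 5n² − 4n − 105996 = 0.
So n = (4 + 1456) / 10 = 1460/10 = 146.

146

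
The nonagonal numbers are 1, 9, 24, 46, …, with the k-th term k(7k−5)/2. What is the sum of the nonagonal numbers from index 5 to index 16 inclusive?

Σ i(7i−5)/2 = (7Σi² − 5Σi) / 2 over i = 5..16.
Σi = 136 − 10 = 126 and Σi² = 1496 − 30 = 1466.
(7·1466 − 5·126) / 2 = 9632/2 = 4816.

4816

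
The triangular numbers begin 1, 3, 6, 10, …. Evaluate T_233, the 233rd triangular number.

The 233rd triangular number is n(n+1)/2 with n = 233.
233·234/2 = 54522/2 = 27261.

27261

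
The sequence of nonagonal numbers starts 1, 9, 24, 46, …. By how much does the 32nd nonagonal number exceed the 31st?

218

Consecutive nonagonal numbers differ by 7n − 6: here 7·32 − 6 = 218.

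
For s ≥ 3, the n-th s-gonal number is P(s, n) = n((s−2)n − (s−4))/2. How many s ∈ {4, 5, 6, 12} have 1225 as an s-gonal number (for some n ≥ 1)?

s = 4: P(4, 35) = 1225. ✓
s = 5: P(5, 28) = 1162 and P(5, 29) = 1247; 1225 is not s-gonal.
s = 6: P(6, 25) = 1225. ✓
s = 12: P(12, 16) = 1216 and P(12, 17) = 1377; 1225 is not s-gonal.
Hits: s ∈ {4, 6} → 2.

2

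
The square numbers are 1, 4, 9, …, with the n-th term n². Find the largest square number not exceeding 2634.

Solve n² ≤ 2634 for integer n.
n = 51 gives 2601 ≤ 2634, while n = 52 gives 2704 > 2634; so the answer is 2601.

2601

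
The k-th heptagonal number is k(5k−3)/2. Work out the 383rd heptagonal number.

366148

The 383rd heptagonal number is n(5n−3)/2 with n = 383.
383·(5·383 − 3)/2 = 383·1912/2 = 383·956 = 366148.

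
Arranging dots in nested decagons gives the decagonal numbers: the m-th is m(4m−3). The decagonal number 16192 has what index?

64

Set n(4n−3) = 16192, giving 4n² − 3n − 16192 = 0.
The discriminant is 9 + 16·16192 = 259081, and √259081 = 509.
So n = (3 + 509) / 8 = 512/8 = 64.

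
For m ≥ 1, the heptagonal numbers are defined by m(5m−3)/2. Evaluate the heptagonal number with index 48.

5688

The 48th heptagonal number is n(5n−3)/2 with n = 48.
48·(5·48 − 3)/2 = 48·237/2 = 5688.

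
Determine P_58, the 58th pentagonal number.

5017

58·(3·58 − 1)/2 = 58·173/2 = 5017.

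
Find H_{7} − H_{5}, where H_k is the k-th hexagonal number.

46

7·(2·7 − 1) = 91 and 5·(2·5 − 1) = 45.
Difference: 91 − 45 = 46.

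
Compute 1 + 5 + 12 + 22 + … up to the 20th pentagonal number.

Σ i(3i−1)/2 = (3Σi² − Σi) / 2 over i = 1..20.
Σi = 210 and Σi² = 2870.
(3·2870 − 1·210) / 2 = 8400/2 = 4200.

4200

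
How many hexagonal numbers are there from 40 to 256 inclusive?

7

The n-th hexagonal number is n(2n−1).
Smallest index with value ≥ 40: n = 5 (giving 45).
Largest index with value ≤ 256: n = 11 (giving 231).
Indices 5 through 11: 7 terms.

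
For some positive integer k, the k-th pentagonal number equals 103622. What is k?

263

Set n(3n−1)/2 = 103622, giving 3n² − n − 207244 = 0.
So n = (1 + 1577) / 6 = 1578/6 = 263.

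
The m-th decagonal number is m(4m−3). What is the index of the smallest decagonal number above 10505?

52

Solve n(4n−3) > 10505 for integer n.
The largest n with value ≤ 10505 is 51 (since 10251 ≤ 10505 < 10660), so the first above is n = 52, value 10660.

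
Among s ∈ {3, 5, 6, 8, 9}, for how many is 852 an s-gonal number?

1

s = 3: P(3, 40) = 820 and P(3, 41) = 861; 852 is not s-gonal.
s = 5: P(5, 24) = 852. ✓
s = 6: P(6, 20) = 780 and P(6, 21) = 861; 852 is not s-gonal.
s = 8: P(8, 17) = 833 and P(8, 18) = 936; 852 is not s-gonal.
s = 9: P(9, 15) = 750 and P(9, 16) = 856; 852 is not s-gonal.
Hits: s ∈ {5} → 1.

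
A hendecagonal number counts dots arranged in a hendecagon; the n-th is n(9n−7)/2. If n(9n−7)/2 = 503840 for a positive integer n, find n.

Set n(9n−7)/2 = 503840, giving 9n² − 7n − 1007680 = 0.
The discriminant is 49 + 72·503840 = 36276529, and √36276529 = 6023.
So n = (7 + 6023) / 18 = 6030/18 = 335.
Check: 335·(9·335 − 7)/2 = 503840. ✓

335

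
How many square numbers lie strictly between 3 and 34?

The n-th square number is n².
Smallest index with value > 3: n = 2 (giving 4).
Largest index with value < 34: n = 5 (giving 25).
Indices 2 through 5: 4 terms.

4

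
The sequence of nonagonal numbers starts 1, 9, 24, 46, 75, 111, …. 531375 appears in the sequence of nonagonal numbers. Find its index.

Set n(7n−5)/2 = 531375, giving 7n² − 5n − 1062750 = 0.
The discriminant is 25 + 56·531375 = 29757025, and √29757025 = 5455.
So n = (5 + 5455) / 14 = 5460/14 = 390.
Check: 390·(7·390 − 5)/2 = 531375. ✓

390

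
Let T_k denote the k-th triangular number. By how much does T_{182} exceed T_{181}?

182

Consecutive triangular numbers differ by n: T_{182} − T_{181} = 182.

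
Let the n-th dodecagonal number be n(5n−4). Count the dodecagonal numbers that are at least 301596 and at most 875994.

The n-th dodecagonal number is n(5n−4).
Smallest index with value ≥ 301596: n = 246 (giving 301596).
Largest index with value ≤ 875994: n = 418 (giving 871948).
Indices 246 through 418: 173 terms.

173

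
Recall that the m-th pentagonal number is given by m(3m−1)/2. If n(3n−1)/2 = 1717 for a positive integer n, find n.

Set n(3n−1)/2 = 1717, giving 3n² − n − 3434 = 0.
So n = (1 + 203) / 6 = 204/6 = 34.
Check: 34·(3·34 − 1)/2 = 1717. ✓

34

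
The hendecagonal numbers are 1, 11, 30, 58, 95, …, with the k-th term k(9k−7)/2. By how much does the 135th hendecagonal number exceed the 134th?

1207

Consecutive hendecagonal numbers differ by 9n − 8: here 9·135 − 8 = 1207.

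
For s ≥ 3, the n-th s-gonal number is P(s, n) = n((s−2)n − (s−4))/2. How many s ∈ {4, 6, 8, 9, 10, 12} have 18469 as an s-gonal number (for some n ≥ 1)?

1

s = 4: P(4, 135) = 18225 and P(4, 136) = 18496; 18469 is not s-gonal.
s = 6: P(6, 96) = 18336 and P(6, 97) = 18721; 18469 is not s-gonal.
s = 8: P(8, 78) = 18096 and P(8, 79) = 18565; 18469 is not s-gonal.
s = 9: P(9, 73) = 18469. ✓
s = 10: P(10, 68) = 18292 and P(10, 69) = 18837; 18469 is not s-gonal.
s = 12: P(12, 61) = 18361 and P(12, 62) = 18972; 18469 is not s-gonal.
Hits: s ∈ {9} → 1.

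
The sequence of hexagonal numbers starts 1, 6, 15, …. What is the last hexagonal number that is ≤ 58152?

Solve n(2n−1) ≤ 58152 for integer n.
n = 170 gives 57630 ≤ 58152, while n = 171 gives 58311 > 58152; so the answer is 57630.

57630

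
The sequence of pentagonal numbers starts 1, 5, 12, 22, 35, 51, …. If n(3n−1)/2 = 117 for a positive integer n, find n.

Set n(3n−1)/2 = 117, giving 3n² − n − 234 = 0.
The discriminant is 1 + 24·117 = 2809, and √2809 = 53.
So n = (1 + 53) / 6 = 54/6 = 9.
Check: 9·(3·9 − 1)/2 = 117. ✓

9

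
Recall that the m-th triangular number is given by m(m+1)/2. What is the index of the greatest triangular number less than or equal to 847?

Solve n(n+1)/2 ≤ 847 for integer n.
n = 40 gives 820 ≤ 847, while n = 41 gives 861 > 847; so the answer is index 40.

40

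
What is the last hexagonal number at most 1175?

Solve n(2n−1) ≤ 1175 for integer n.
n = 24 gives 1128 ≤ 1175, while n = 25 gives 1225 > 1175; so the answer is 1128.

1128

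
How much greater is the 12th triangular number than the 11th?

Consecutive triangular numbers differ by n: T_{12} − T_{11} = 12.

12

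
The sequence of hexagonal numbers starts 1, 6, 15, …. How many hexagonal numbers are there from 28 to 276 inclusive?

9

The n-th hexagonal number is n(2n−1).
Smallest index with value ≥ 28: n = 4 (giving 28).
Largest index with value ≤ 276: n = 12 (giving 276).
Indices 4 through 12: 9 terms.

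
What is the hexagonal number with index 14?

14·(2·14 − 1) = 14·27 = 378.

378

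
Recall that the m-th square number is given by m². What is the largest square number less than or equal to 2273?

Solve n² ≤ 2273 for integer n.
n = 47 gives 2209 ≤ 2273, while n = 48 gives 2304 > 2273; so the answer is 2209.

2209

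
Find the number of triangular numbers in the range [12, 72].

7

The n-th triangular number is n(n+1)/2.
Smallest index with value ≥ 12: n = 5 (giving 15).
Largest index with value ≤ 72: n = 11 (giving 66).
Indices 5 through 11: 7 terms.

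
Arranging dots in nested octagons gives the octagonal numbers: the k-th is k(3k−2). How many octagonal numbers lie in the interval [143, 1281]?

14

The n-th octagonal number is n(3n−2).
Smallest index with value ≥ 143: n = 8 (giving 176).
Largest index with value ≤ 1281: n = 21 (giving 1281).
Indices 8 through 21: 14 terms.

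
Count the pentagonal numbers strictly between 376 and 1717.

The n-th pentagonal number is n(3n−1)/2.
Smallest index with value > 376: n = 17 (giving 425).
Largest index with value < 1717: n = 33 (giving 1617).
Indices 17 through 33: 17 terms.

17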